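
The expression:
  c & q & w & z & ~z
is never true.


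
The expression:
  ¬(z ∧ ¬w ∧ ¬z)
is always true.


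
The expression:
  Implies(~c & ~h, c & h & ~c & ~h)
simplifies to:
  c | h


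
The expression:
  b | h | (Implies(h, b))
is always true.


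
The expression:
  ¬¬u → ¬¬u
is always true.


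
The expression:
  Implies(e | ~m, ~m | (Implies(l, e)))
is always true.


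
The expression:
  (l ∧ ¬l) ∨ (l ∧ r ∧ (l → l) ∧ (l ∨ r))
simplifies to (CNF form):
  l ∧ r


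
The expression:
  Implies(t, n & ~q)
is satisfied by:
  {n: True, t: False, q: False}
  {n: False, t: False, q: False}
  {q: True, n: True, t: False}
  {q: True, n: False, t: False}
  {t: True, n: True, q: False}


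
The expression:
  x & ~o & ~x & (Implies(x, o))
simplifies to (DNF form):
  False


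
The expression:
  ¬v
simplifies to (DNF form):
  ¬v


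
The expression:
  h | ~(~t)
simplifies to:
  h | t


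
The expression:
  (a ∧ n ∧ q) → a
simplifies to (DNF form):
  True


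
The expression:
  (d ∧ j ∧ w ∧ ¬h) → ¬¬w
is always true.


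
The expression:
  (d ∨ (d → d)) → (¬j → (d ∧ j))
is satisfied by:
  {j: True}


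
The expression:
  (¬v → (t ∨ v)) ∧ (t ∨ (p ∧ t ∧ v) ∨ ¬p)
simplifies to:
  t ∨ (v ∧ ¬p)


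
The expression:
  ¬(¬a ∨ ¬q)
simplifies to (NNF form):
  a ∧ q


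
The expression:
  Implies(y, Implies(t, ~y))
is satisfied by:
  {t: False, y: False}
  {y: True, t: False}
  {t: True, y: False}


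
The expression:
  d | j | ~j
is always true.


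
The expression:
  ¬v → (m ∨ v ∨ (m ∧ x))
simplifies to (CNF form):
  m ∨ v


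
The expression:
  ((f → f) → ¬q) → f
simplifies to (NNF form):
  f ∨ q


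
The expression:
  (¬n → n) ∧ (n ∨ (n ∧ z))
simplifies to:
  n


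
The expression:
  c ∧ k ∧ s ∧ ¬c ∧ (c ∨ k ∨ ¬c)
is never true.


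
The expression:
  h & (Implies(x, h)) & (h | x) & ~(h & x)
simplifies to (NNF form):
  h & ~x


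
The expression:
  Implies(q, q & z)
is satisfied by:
  {z: True, q: False}
  {q: False, z: False}
  {q: True, z: True}


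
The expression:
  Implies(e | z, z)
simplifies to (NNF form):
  z | ~e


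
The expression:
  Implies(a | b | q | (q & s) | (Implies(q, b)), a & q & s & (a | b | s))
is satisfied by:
  {a: True, s: True, q: True}


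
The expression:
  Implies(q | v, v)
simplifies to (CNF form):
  v | ~q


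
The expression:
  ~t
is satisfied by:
  {t: False}


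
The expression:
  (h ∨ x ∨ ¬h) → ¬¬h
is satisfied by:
  {h: True}


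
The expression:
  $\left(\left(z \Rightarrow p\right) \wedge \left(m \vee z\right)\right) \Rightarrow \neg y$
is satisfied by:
  {p: False, m: False, y: False, z: False}
  {z: True, p: False, m: False, y: False}
  {m: True, z: False, p: False, y: False}
  {z: True, m: True, p: False, y: False}
  {p: True, z: False, m: False, y: False}
  {z: True, p: True, m: False, y: False}
  {m: True, p: True, z: False, y: False}
  {z: True, m: True, p: True, y: False}
  {y: True, z: False, p: False, m: False}
  {y: True, z: True, p: False, m: False}
  {y: True, z: True, m: True, p: False}
  {y: True, p: True, z: False, m: False}


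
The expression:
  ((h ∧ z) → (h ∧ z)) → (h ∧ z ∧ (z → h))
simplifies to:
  h ∧ z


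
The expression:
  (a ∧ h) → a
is always true.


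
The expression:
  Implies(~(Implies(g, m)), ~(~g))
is always true.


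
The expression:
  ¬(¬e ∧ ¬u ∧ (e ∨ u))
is always true.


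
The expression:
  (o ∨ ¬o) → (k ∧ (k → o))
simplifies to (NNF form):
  k ∧ o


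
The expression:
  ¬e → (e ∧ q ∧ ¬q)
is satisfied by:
  {e: True}


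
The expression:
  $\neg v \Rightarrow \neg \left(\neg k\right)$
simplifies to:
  $k \vee v$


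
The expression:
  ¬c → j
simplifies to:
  c ∨ j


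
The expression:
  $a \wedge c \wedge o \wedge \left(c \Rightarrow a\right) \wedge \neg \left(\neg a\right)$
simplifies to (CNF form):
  $a \wedge c \wedge o$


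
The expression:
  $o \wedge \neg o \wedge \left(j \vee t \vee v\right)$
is never true.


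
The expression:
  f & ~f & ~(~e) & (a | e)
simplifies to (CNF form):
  False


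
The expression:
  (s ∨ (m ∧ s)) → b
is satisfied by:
  {b: True, s: False}
  {s: False, b: False}
  {s: True, b: True}


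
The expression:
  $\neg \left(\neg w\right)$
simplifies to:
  $w$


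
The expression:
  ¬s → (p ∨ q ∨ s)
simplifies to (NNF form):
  p ∨ q ∨ s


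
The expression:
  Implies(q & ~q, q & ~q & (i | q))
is always true.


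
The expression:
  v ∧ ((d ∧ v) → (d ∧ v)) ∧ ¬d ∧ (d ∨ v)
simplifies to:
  v ∧ ¬d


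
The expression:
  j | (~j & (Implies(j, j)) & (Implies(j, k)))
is always true.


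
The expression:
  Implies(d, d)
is always true.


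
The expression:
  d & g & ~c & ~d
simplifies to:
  False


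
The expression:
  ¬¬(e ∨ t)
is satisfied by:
  {t: True, e: True}
  {t: True, e: False}
  {e: True, t: False}


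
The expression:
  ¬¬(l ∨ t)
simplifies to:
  l ∨ t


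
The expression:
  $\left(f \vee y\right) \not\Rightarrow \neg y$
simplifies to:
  $y$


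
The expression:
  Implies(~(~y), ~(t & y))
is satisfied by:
  {t: False, y: False}
  {y: True, t: False}
  {t: True, y: False}


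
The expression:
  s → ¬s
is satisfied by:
  {s: False}


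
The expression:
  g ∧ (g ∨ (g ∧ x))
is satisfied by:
  {g: True}


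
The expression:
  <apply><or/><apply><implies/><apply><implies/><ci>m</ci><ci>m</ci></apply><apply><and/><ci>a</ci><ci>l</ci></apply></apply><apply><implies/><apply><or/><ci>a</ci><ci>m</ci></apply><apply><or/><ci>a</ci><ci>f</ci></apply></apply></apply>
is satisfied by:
  {a: True, f: True, m: False}
  {a: True, f: False, m: False}
  {f: True, a: False, m: False}
  {a: False, f: False, m: False}
  {a: True, m: True, f: True}
  {a: True, m: True, f: False}
  {m: True, f: True, a: False}


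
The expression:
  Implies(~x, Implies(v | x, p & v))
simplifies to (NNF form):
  p | x | ~v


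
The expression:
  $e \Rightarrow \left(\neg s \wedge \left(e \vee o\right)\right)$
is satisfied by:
  {s: False, e: False}
  {e: True, s: False}
  {s: True, e: False}


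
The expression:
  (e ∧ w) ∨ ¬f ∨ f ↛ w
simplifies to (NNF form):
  e ∨ ¬f ∨ ¬w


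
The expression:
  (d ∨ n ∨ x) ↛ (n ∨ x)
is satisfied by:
  {d: True, n: False, x: False}


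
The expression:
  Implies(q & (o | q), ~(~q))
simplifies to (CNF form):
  True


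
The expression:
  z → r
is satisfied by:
  {r: True, z: False}
  {z: False, r: False}
  {z: True, r: True}


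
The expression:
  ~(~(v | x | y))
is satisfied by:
  {y: True, v: True, x: True}
  {y: True, v: True, x: False}
  {y: True, x: True, v: False}
  {y: True, x: False, v: False}
  {v: True, x: True, y: False}
  {v: True, x: False, y: False}
  {x: True, v: False, y: False}


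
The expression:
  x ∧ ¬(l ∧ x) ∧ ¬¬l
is never true.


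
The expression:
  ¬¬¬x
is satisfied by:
  {x: False}


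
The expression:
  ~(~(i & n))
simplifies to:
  i & n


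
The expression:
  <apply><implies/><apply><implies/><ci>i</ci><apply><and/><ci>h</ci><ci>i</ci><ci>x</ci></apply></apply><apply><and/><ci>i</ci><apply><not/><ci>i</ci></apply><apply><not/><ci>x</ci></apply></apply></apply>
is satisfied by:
  {i: True, h: False, x: False}
  {i: True, x: True, h: False}
  {i: True, h: True, x: False}


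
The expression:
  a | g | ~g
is always true.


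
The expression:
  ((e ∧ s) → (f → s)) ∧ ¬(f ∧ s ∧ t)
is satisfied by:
  {s: False, t: False, f: False}
  {f: True, s: False, t: False}
  {t: True, s: False, f: False}
  {f: True, t: True, s: False}
  {s: True, f: False, t: False}
  {f: True, s: True, t: False}
  {t: True, s: True, f: False}


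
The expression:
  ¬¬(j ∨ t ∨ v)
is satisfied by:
  {t: True, v: True, j: True}
  {t: True, v: True, j: False}
  {t: True, j: True, v: False}
  {t: True, j: False, v: False}
  {v: True, j: True, t: False}
  {v: True, j: False, t: False}
  {j: True, v: False, t: False}


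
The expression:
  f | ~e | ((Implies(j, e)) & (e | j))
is always true.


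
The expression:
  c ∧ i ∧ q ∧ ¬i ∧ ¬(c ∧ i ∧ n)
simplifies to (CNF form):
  False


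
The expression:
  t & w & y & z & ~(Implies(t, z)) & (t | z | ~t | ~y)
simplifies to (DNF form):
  False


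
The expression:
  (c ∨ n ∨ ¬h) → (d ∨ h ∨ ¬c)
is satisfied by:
  {h: True, d: True, c: False}
  {h: True, c: False, d: False}
  {d: True, c: False, h: False}
  {d: False, c: False, h: False}
  {h: True, d: True, c: True}
  {h: True, c: True, d: False}
  {d: True, c: True, h: False}


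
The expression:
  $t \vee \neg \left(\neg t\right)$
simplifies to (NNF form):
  $t$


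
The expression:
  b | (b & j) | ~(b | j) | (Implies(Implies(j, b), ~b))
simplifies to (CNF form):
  True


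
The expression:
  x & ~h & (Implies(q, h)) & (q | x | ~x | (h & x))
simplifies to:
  x & ~h & ~q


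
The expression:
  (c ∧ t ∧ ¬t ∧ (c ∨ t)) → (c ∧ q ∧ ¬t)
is always true.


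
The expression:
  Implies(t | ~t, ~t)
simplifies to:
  ~t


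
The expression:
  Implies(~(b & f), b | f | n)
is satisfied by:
  {n: True, b: True, f: True}
  {n: True, b: True, f: False}
  {n: True, f: True, b: False}
  {n: True, f: False, b: False}
  {b: True, f: True, n: False}
  {b: True, f: False, n: False}
  {f: True, b: False, n: False}


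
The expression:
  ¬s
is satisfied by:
  {s: False}


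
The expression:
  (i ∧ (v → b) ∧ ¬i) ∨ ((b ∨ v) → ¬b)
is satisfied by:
  {b: False}


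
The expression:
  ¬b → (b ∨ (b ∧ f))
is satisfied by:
  {b: True}


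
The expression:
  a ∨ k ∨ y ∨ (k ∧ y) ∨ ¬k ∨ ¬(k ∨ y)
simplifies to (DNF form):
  True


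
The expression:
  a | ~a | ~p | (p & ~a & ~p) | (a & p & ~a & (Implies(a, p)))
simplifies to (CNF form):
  True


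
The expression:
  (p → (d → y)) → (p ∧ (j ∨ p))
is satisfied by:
  {p: True}


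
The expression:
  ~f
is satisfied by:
  {f: False}


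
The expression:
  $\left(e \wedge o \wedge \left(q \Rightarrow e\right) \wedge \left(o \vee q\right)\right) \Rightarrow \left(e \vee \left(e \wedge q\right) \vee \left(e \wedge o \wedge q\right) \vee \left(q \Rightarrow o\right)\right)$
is always true.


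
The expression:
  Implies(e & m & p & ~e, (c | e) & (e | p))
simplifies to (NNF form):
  True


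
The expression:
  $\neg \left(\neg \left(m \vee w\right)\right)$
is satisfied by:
  {m: True, w: True}
  {m: True, w: False}
  {w: True, m: False}


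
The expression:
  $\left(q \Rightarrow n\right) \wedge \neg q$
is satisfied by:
  {q: False}


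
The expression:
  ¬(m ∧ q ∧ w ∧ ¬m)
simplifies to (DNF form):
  True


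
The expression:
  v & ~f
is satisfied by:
  {v: True, f: False}


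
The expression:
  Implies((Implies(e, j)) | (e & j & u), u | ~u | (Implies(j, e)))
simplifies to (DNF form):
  True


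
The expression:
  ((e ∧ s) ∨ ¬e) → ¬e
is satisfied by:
  {s: False, e: False}
  {e: True, s: False}
  {s: True, e: False}


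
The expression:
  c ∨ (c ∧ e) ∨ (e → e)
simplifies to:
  True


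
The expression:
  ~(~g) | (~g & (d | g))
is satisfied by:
  {d: True, g: True}
  {d: True, g: False}
  {g: True, d: False}


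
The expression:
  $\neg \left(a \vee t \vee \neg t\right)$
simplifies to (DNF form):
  $\text{False}$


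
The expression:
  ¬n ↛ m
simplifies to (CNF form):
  m ∨ ¬n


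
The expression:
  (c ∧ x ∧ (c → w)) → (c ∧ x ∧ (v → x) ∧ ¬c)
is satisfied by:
  {w: False, c: False, x: False}
  {x: True, w: False, c: False}
  {c: True, w: False, x: False}
  {x: True, c: True, w: False}
  {w: True, x: False, c: False}
  {x: True, w: True, c: False}
  {c: True, w: True, x: False}


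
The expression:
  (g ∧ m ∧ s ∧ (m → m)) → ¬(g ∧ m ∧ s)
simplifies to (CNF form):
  ¬g ∨ ¬m ∨ ¬s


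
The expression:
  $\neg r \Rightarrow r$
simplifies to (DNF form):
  $r$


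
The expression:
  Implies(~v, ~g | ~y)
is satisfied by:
  {v: True, g: False, y: False}
  {g: False, y: False, v: False}
  {y: True, v: True, g: False}
  {y: True, g: False, v: False}
  {v: True, g: True, y: False}
  {g: True, v: False, y: False}
  {y: True, g: True, v: True}


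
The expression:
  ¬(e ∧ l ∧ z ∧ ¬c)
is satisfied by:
  {c: True, l: False, e: False, z: False}
  {c: False, l: False, e: False, z: False}
  {c: True, z: True, l: False, e: False}
  {z: True, c: False, l: False, e: False}
  {c: True, e: True, z: False, l: False}
  {e: True, z: False, l: False, c: False}
  {c: True, z: True, e: True, l: False}
  {z: True, e: True, c: False, l: False}
  {c: True, l: True, z: False, e: False}
  {l: True, z: False, e: False, c: False}
  {c: True, z: True, l: True, e: False}
  {z: True, l: True, c: False, e: False}
  {c: True, e: True, l: True, z: False}
  {e: True, l: True, z: False, c: False}
  {c: True, z: True, e: True, l: True}


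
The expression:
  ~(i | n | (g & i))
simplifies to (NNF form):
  ~i & ~n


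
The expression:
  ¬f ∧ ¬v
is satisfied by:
  {v: False, f: False}


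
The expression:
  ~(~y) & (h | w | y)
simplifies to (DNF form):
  y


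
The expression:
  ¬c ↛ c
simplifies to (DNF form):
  True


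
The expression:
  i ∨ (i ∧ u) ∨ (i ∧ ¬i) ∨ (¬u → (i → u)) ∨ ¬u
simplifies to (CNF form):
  True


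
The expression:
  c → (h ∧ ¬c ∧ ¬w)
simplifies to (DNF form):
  ¬c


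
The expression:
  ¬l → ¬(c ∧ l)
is always true.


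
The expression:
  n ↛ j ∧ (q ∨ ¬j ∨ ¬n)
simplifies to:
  n ∧ ¬j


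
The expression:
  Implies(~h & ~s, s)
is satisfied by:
  {s: True, h: True}
  {s: True, h: False}
  {h: True, s: False}


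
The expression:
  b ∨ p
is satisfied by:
  {b: True, p: True}
  {b: True, p: False}
  {p: True, b: False}


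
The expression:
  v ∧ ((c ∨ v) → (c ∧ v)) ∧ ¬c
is never true.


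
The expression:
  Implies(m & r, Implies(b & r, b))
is always true.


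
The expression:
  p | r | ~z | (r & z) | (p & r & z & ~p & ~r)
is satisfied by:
  {r: True, p: True, z: False}
  {r: True, p: False, z: False}
  {p: True, r: False, z: False}
  {r: False, p: False, z: False}
  {r: True, z: True, p: True}
  {r: True, z: True, p: False}
  {z: True, p: True, r: False}


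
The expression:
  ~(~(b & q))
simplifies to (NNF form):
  b & q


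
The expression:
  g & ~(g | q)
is never true.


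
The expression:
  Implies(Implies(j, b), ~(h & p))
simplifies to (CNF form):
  (j | ~h | ~p) & (~b | ~h | ~p)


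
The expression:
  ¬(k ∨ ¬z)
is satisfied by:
  {z: True, k: False}


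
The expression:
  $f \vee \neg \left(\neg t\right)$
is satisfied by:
  {t: True, f: True}
  {t: True, f: False}
  {f: True, t: False}


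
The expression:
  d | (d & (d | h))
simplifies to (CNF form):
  d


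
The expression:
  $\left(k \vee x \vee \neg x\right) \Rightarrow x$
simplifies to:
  $x$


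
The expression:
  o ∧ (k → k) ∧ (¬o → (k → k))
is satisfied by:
  {o: True}


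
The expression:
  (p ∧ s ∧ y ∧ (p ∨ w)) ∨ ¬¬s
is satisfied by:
  {s: True}


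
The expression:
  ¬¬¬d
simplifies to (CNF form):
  ¬d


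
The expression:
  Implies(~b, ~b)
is always true.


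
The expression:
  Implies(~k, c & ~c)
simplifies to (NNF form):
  k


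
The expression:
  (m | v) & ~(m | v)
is never true.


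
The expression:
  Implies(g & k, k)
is always true.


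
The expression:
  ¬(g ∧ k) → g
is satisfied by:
  {g: True}


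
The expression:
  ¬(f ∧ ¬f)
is always true.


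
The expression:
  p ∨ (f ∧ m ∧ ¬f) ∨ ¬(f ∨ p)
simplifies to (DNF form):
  p ∨ ¬f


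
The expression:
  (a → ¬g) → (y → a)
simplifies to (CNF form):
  a ∨ ¬y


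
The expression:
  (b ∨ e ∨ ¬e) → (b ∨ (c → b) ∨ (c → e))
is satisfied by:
  {b: True, e: True, c: False}
  {b: True, c: False, e: False}
  {e: True, c: False, b: False}
  {e: False, c: False, b: False}
  {b: True, e: True, c: True}
  {b: True, c: True, e: False}
  {e: True, c: True, b: False}


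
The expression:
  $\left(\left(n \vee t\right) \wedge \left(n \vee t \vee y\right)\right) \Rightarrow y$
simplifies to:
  $y \vee \left(\neg n \wedge \neg t\right)$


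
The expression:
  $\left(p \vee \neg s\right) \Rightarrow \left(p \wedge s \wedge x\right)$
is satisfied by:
  {x: True, s: True, p: False}
  {s: True, p: False, x: False}
  {x: True, p: True, s: True}


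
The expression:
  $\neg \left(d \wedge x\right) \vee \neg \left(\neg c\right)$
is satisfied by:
  {c: True, d: False, x: False}
  {c: False, d: False, x: False}
  {x: True, c: True, d: False}
  {x: True, c: False, d: False}
  {d: True, c: True, x: False}
  {d: True, c: False, x: False}
  {d: True, x: True, c: True}


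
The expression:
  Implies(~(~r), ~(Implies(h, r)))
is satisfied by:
  {r: False}


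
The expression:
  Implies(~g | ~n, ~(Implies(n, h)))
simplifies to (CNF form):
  n & (g | ~h)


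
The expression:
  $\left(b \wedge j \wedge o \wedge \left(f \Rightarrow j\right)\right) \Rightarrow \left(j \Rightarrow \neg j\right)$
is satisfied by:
  {o: False, b: False, j: False}
  {j: True, o: False, b: False}
  {b: True, o: False, j: False}
  {j: True, b: True, o: False}
  {o: True, j: False, b: False}
  {j: True, o: True, b: False}
  {b: True, o: True, j: False}


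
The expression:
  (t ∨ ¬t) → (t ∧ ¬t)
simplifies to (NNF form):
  False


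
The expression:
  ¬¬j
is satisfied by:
  {j: True}


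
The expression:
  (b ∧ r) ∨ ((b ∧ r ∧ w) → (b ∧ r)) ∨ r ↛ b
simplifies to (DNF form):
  True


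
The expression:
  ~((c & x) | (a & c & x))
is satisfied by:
  {c: False, x: False}
  {x: True, c: False}
  {c: True, x: False}


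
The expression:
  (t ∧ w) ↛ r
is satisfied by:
  {t: True, w: True, r: False}


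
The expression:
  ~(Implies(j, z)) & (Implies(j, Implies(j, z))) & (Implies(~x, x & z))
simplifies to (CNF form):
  False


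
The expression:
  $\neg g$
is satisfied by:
  {g: False}


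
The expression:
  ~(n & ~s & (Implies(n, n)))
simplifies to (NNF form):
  s | ~n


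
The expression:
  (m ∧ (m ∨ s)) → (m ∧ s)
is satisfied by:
  {s: True, m: False}
  {m: False, s: False}
  {m: True, s: True}


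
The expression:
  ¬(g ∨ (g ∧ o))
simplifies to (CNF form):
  ¬g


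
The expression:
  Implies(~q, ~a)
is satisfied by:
  {q: True, a: False}
  {a: False, q: False}
  {a: True, q: True}


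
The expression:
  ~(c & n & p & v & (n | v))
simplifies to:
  ~c | ~n | ~p | ~v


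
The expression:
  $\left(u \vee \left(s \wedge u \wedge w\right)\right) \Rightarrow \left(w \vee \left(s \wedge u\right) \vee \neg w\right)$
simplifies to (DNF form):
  $\text{True}$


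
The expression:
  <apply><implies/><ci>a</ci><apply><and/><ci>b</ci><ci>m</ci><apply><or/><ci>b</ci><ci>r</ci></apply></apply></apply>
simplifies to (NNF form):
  <apply><or/><apply><not/><ci>a</ci></apply><apply><and/><ci>b</ci><ci>m</ci></apply></apply>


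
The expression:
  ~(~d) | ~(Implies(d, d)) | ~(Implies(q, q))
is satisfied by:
  {d: True}


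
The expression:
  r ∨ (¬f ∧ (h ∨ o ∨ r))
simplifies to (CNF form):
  (r ∨ ¬f) ∧ (h ∨ o ∨ r) ∧ (h ∨ r ∨ ¬f) ∧ (o ∨ r ∨ ¬f)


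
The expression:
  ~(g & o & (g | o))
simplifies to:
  ~g | ~o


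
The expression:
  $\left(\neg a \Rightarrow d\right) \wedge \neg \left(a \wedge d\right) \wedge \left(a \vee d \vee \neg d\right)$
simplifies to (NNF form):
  $\left(a \wedge \neg d\right) \vee \left(d \wedge \neg a\right)$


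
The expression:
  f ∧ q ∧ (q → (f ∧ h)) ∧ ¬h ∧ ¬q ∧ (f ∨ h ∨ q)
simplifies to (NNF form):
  False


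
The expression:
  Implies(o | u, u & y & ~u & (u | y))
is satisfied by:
  {u: False, o: False}


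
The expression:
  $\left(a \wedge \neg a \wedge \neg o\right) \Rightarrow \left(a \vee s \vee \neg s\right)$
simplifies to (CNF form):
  $\text{True}$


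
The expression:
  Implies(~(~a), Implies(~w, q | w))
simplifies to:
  q | w | ~a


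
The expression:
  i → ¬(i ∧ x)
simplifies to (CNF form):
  ¬i ∨ ¬x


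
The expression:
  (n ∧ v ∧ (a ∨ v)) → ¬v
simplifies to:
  ¬n ∨ ¬v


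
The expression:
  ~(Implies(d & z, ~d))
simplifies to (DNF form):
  d & z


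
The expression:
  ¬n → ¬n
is always true.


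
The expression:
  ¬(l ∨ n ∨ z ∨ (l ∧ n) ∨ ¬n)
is never true.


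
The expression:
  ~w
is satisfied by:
  {w: False}


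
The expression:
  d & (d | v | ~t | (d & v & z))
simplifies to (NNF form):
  d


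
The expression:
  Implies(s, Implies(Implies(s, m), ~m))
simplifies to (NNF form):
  ~m | ~s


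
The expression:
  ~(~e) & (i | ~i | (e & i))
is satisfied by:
  {e: True}


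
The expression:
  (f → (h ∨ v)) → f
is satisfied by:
  {f: True}


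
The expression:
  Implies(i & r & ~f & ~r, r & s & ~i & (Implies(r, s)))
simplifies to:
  True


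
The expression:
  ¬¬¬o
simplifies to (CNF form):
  ¬o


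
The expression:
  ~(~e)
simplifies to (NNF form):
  e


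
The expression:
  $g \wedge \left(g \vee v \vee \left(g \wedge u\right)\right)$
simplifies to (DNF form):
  $g$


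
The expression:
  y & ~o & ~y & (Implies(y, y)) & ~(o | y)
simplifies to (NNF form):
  False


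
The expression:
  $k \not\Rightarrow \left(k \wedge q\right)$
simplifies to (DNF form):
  $k \wedge \neg q$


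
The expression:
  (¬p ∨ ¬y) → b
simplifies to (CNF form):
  (b ∨ p) ∧ (b ∨ y)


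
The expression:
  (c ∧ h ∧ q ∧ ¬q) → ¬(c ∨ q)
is always true.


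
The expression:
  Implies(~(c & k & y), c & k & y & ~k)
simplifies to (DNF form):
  c & k & y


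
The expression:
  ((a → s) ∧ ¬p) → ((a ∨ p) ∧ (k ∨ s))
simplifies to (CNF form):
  a ∨ p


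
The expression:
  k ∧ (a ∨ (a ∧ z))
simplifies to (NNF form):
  a ∧ k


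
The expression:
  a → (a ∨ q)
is always true.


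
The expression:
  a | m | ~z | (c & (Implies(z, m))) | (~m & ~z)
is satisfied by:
  {a: True, m: True, z: False}
  {a: True, m: False, z: False}
  {m: True, a: False, z: False}
  {a: False, m: False, z: False}
  {a: True, z: True, m: True}
  {a: True, z: True, m: False}
  {z: True, m: True, a: False}


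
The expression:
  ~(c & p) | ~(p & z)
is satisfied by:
  {p: False, c: False, z: False}
  {z: True, p: False, c: False}
  {c: True, p: False, z: False}
  {z: True, c: True, p: False}
  {p: True, z: False, c: False}
  {z: True, p: True, c: False}
  {c: True, p: True, z: False}


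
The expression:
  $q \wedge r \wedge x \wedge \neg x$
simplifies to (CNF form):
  $\text{False}$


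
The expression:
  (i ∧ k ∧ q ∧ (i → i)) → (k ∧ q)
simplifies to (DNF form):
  True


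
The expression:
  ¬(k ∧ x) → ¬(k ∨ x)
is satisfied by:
  {k: False, x: False}
  {x: True, k: True}


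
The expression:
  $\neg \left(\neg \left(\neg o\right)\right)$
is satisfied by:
  {o: False}


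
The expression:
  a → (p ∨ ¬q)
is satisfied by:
  {p: True, q: False, a: False}
  {p: False, q: False, a: False}
  {a: True, p: True, q: False}
  {a: True, p: False, q: False}
  {q: True, p: True, a: False}
  {q: True, p: False, a: False}
  {q: True, a: True, p: True}


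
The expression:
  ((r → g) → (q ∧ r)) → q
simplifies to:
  g ∨ q ∨ ¬r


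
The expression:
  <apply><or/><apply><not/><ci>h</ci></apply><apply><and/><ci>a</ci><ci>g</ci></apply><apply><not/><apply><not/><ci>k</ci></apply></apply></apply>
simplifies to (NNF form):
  <apply><or/><ci>k</ci><apply><not/><ci>h</ci></apply><apply><and/><ci>a</ci><ci>g</ci></apply></apply>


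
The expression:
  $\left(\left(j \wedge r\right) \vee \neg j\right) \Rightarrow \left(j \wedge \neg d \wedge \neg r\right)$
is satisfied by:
  {j: True, r: False}


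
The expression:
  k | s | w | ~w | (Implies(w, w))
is always true.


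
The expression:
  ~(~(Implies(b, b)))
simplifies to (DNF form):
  True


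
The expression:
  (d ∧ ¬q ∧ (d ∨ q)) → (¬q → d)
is always true.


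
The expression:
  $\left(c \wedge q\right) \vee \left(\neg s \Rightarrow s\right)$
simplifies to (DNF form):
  $s \vee \left(c \wedge q\right)$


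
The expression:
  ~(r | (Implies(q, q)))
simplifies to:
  False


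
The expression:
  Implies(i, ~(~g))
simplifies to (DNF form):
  g | ~i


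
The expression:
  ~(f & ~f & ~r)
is always true.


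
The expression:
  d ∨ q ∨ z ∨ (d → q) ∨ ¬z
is always true.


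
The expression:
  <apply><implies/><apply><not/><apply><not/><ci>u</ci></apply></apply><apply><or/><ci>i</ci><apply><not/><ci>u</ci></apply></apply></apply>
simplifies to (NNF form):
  <apply><or/><ci>i</ci><apply><not/><ci>u</ci></apply></apply>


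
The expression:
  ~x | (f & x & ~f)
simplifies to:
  ~x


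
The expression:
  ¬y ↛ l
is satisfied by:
  {l: True, y: False}
  {y: False, l: False}
  {y: True, l: True}


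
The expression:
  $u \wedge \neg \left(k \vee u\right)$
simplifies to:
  $\text{False}$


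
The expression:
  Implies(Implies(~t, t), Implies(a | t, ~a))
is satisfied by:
  {t: False, a: False}
  {a: True, t: False}
  {t: True, a: False}


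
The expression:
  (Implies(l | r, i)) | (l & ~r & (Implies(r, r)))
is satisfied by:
  {i: True, r: False}
  {r: False, i: False}
  {r: True, i: True}


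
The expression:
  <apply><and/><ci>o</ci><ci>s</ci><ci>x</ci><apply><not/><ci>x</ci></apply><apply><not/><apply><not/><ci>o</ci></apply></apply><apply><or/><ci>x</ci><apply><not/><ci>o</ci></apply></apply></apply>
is never true.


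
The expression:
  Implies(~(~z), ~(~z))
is always true.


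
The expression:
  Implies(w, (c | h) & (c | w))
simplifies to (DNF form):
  c | h | ~w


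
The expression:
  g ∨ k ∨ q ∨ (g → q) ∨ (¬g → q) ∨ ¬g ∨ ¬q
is always true.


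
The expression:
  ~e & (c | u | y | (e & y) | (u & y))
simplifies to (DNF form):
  (c & ~e) | (u & ~e) | (y & ~e)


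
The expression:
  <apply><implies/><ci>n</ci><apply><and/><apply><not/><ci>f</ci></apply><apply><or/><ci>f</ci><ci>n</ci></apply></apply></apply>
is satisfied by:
  {n: False, f: False}
  {f: True, n: False}
  {n: True, f: False}


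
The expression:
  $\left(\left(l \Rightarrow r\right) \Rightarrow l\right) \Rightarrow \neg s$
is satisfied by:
  {l: False, s: False}
  {s: True, l: False}
  {l: True, s: False}


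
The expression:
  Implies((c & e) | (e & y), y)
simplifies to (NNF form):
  y | ~c | ~e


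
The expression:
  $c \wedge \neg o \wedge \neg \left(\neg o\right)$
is never true.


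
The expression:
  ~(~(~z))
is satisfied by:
  {z: False}


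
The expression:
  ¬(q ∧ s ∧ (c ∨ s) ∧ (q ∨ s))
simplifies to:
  ¬q ∨ ¬s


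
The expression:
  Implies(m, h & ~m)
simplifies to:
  ~m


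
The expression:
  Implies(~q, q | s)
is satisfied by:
  {q: True, s: True}
  {q: True, s: False}
  {s: True, q: False}


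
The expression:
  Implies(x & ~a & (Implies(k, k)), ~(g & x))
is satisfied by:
  {a: True, g: False, x: False}
  {g: False, x: False, a: False}
  {a: True, x: True, g: False}
  {x: True, g: False, a: False}
  {a: True, g: True, x: False}
  {g: True, a: False, x: False}
  {a: True, x: True, g: True}


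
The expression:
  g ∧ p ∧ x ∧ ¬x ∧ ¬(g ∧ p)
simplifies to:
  False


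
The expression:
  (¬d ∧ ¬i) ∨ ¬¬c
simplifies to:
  c ∨ (¬d ∧ ¬i)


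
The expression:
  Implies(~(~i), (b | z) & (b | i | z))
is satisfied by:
  {b: True, z: True, i: False}
  {b: True, i: False, z: False}
  {z: True, i: False, b: False}
  {z: False, i: False, b: False}
  {b: True, z: True, i: True}
  {b: True, i: True, z: False}
  {z: True, i: True, b: False}


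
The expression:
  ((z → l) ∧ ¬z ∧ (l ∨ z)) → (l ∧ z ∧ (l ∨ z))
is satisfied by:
  {z: True, l: False}
  {l: False, z: False}
  {l: True, z: True}


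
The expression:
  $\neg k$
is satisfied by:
  {k: False}


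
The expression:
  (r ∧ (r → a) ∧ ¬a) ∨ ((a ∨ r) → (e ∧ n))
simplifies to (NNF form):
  (e ∨ ¬a) ∧ (e ∨ ¬r) ∧ (n ∨ ¬a) ∧ (n ∨ ¬r)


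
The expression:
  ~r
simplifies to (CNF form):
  ~r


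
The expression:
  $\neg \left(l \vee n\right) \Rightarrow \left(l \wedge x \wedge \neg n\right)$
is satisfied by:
  {n: True, l: True}
  {n: True, l: False}
  {l: True, n: False}


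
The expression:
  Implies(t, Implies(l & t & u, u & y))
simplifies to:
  y | ~l | ~t | ~u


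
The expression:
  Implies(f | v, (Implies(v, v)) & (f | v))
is always true.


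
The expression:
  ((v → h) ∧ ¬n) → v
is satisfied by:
  {n: True, v: True}
  {n: True, v: False}
  {v: True, n: False}


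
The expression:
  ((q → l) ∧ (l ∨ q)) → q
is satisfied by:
  {q: True, l: False}
  {l: False, q: False}
  {l: True, q: True}


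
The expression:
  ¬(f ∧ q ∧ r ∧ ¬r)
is always true.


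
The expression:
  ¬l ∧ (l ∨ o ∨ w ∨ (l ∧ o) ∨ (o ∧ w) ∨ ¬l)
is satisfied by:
  {l: False}


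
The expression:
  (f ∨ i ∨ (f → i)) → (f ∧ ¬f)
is never true.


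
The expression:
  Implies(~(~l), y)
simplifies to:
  y | ~l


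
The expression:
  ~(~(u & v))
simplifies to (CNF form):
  u & v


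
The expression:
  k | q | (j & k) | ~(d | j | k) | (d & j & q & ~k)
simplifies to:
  k | q | (~d & ~j)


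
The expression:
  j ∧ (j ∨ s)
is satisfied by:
  {j: True}


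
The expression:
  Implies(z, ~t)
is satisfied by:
  {t: False, z: False}
  {z: True, t: False}
  {t: True, z: False}


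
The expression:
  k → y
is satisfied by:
  {y: True, k: False}
  {k: False, y: False}
  {k: True, y: True}


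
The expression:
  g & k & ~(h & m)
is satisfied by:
  {g: True, k: True, h: False, m: False}
  {m: True, g: True, k: True, h: False}
  {h: True, g: True, k: True, m: False}


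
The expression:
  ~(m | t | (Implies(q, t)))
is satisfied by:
  {q: True, t: False, m: False}


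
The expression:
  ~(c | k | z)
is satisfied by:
  {z: False, k: False, c: False}


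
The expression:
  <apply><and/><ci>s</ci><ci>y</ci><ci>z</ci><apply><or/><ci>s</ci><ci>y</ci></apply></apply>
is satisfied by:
  {z: True, s: True, y: True}


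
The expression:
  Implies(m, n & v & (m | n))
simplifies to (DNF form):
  ~m | (n & v)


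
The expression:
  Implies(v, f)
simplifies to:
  f | ~v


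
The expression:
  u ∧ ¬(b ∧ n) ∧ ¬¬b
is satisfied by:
  {u: True, b: True, n: False}


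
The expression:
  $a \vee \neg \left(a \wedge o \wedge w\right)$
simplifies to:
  $\text{True}$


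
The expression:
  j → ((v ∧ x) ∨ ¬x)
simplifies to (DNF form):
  v ∨ ¬j ∨ ¬x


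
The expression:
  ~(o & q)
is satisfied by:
  {o: False, q: False}
  {q: True, o: False}
  {o: True, q: False}


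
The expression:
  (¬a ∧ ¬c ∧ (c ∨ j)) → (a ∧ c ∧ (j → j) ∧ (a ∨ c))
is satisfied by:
  {a: True, c: True, j: False}
  {a: True, c: False, j: False}
  {c: True, a: False, j: False}
  {a: False, c: False, j: False}
  {j: True, a: True, c: True}
  {j: True, a: True, c: False}
  {j: True, c: True, a: False}


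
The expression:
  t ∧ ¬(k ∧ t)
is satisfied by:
  {t: True, k: False}


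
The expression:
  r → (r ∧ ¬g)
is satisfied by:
  {g: False, r: False}
  {r: True, g: False}
  {g: True, r: False}


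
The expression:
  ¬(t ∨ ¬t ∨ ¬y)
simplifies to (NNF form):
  False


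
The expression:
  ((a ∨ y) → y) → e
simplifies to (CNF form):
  (a ∨ e) ∧ (e ∨ ¬y)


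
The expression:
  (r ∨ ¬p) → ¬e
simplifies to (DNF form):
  (p ∧ ¬r) ∨ ¬e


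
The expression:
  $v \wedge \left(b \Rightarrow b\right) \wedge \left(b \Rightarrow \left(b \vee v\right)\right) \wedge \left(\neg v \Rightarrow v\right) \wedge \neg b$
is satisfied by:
  {v: True, b: False}


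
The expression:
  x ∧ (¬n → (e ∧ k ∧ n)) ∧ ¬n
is never true.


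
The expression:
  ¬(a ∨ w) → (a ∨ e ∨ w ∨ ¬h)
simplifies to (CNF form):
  a ∨ e ∨ w ∨ ¬h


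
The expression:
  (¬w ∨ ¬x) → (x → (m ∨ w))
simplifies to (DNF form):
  m ∨ w ∨ ¬x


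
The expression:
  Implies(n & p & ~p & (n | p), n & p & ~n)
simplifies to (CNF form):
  True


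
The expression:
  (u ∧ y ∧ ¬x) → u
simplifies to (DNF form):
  True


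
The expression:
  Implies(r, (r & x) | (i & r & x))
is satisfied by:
  {x: True, r: False}
  {r: False, x: False}
  {r: True, x: True}


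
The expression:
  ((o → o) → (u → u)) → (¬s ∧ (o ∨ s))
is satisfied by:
  {o: True, s: False}


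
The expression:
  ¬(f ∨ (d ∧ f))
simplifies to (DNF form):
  ¬f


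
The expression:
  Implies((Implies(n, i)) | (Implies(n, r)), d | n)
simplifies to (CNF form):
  d | n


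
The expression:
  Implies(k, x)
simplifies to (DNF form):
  x | ~k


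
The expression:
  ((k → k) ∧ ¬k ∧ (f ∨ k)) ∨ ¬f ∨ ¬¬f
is always true.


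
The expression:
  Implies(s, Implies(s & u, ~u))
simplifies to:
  ~s | ~u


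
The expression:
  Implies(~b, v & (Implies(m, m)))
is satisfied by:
  {b: True, v: True}
  {b: True, v: False}
  {v: True, b: False}


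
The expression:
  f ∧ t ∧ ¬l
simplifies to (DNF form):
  f ∧ t ∧ ¬l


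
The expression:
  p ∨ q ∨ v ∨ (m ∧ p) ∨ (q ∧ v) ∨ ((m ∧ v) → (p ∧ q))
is always true.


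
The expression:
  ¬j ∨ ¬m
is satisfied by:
  {m: False, j: False}
  {j: True, m: False}
  {m: True, j: False}


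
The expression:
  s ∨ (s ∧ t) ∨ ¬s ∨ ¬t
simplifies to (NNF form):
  True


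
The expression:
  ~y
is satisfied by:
  {y: False}


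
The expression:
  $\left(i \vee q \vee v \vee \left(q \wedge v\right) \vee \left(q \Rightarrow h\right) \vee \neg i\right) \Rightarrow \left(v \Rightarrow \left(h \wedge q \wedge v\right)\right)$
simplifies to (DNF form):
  $\left(h \wedge q\right) \vee \neg v$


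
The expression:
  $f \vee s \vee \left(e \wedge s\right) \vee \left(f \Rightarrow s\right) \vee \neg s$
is always true.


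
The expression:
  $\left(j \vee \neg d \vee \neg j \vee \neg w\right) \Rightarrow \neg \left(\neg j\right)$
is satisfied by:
  {j: True}


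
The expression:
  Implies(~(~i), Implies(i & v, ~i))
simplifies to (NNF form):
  ~i | ~v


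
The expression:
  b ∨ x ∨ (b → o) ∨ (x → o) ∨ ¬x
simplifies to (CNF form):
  True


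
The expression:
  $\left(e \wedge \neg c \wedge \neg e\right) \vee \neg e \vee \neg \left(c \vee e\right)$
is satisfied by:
  {e: False}


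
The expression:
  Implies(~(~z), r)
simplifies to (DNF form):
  r | ~z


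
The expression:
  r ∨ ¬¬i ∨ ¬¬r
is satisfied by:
  {i: True, r: True}
  {i: True, r: False}
  {r: True, i: False}


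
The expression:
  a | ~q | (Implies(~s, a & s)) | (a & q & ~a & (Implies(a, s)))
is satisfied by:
  {a: True, s: True, q: False}
  {a: True, s: False, q: False}
  {s: True, a: False, q: False}
  {a: False, s: False, q: False}
  {a: True, q: True, s: True}
  {a: True, q: True, s: False}
  {q: True, s: True, a: False}


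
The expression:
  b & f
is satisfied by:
  {b: True, f: True}


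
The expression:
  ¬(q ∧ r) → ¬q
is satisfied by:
  {r: True, q: False}
  {q: False, r: False}
  {q: True, r: True}


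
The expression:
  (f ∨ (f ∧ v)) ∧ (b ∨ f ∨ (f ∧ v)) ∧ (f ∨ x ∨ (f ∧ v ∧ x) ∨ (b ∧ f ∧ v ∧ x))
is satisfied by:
  {f: True}


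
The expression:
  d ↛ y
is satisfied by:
  {d: True, y: False}


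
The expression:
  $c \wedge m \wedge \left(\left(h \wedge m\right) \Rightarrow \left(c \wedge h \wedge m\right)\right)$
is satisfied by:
  {c: True, m: True}


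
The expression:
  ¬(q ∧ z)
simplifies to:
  ¬q ∨ ¬z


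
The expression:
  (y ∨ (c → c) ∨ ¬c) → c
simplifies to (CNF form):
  c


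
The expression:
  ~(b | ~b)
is never true.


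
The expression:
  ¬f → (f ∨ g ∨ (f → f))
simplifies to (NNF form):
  True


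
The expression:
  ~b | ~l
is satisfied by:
  {l: False, b: False}
  {b: True, l: False}
  {l: True, b: False}


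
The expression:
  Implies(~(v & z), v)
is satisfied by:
  {v: True}


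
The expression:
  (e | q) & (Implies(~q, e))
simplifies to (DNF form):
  e | q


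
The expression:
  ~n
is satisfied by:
  {n: False}


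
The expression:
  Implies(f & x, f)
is always true.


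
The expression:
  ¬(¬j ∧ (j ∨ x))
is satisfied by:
  {j: True, x: False}
  {x: False, j: False}
  {x: True, j: True}


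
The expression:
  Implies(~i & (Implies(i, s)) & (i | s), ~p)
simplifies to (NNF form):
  i | ~p | ~s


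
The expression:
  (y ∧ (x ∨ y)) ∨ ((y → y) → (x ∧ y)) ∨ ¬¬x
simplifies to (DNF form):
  x ∨ y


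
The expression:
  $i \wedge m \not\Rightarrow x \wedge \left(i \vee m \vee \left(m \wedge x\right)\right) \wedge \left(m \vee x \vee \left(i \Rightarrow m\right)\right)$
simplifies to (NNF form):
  $i \wedge m \wedge \neg x$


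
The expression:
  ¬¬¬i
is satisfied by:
  {i: False}


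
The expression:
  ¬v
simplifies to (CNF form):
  ¬v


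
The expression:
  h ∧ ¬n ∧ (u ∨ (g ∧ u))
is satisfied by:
  {h: True, u: True, n: False}


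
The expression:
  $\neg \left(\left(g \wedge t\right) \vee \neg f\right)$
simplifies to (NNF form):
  $f \wedge \left(\neg g \vee \neg t\right)$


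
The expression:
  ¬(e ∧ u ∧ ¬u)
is always true.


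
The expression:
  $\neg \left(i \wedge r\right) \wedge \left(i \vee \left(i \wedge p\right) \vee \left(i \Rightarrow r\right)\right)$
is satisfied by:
  {i: False, r: False}
  {r: True, i: False}
  {i: True, r: False}


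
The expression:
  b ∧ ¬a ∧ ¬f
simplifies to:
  b ∧ ¬a ∧ ¬f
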